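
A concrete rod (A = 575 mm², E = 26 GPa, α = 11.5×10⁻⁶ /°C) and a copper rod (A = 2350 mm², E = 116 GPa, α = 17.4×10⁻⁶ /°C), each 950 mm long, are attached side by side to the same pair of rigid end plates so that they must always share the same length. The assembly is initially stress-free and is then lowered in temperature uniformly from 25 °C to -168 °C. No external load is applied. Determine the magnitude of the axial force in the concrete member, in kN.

P ≈ 16.1 kN (compressive in the concrete)

Equilibrium of a rigid end plate with no external load gives equal and opposite internal forces ±P in the two members. Since α_{copper} > α_{concrete}, cooling drives the copper into tension and the concrete into compression.
Compatibility of the two members (thermal + elastic change equal): (α₁ − α₂)ΔT = P·[1/(A₁E₁) + 1/(A₂E₂)].
|α₁ − α₂|·ΔT = 5.9×10⁻⁶ × 193 = 0.001139.
1/(A₁E₁) + 1/(A₂E₂) = 1/(575×26×10³) + 1/(2350×116×10³) = 7.056×10⁻⁸ N⁻¹.
P = 0.001139 / 7.056×10⁻⁸ = 16140 N = 16.14 kN.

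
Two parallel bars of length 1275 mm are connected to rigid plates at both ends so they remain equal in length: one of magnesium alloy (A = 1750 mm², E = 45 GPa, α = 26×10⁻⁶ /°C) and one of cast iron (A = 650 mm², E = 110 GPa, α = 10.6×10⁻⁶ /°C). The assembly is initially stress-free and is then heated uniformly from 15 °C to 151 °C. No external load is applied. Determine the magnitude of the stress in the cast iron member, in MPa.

Both members must finish at the same length. With the larger α, the magnesium alloy tends to over-expand; the plates restrain it, putting the magnesium alloy in compression and the cast iron in tension. With no external load the two internal forces are equal and opposite, magnitude P.
Compatibility of the two members (thermal + elastic change equal): (α₁ − α₂)ΔT = P·[1/(A₁E₁) + 1/(A₂E₂)].
|α₁ − α₂|·ΔT = 15.4×10⁻⁶ × 136 = 0.002094.
1/(A₁E₁) + 1/(A₂E₂) = 1/(1750×45×10³) + 1/(650×110×10³) = 2.668×10⁻⁸ N⁻¹.
P = 0.002094 / 2.668×10⁻⁸ = 78490 N = 78.49 kN.
σ_{cast iron} = P/A₂ = 78490/650 = 120.8 MPa, tensile.

σ ≈ 121 MPa (tensile)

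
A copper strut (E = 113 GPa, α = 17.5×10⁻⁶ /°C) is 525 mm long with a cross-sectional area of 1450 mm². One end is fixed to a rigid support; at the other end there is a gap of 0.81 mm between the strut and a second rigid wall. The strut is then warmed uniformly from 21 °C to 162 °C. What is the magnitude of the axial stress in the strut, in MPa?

Free thermal elongation = αΔT L = 17.5×10⁻⁶ × 141 × 525 = 1.295 mm.
This exceeds the 0.81 mm gap, so the wall pushes back. The portion of expansion that must be recovered elastically is δ_free − gap = 1.295 − 0.81 = 0.4854 mm.
That suppressed elongation corresponds to σ = E·Δ/L = 113×10³ × 0.4854/525 = 104.5 MPa.

σ ≈ 104 MPa (compressive)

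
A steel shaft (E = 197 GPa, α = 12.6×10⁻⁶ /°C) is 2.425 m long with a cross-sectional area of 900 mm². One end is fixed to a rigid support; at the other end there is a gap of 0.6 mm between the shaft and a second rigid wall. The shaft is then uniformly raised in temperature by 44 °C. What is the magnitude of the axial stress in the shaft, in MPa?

Unrestrained expansion: δ_free = αΔT L = 12.6×10⁻⁶ × 44 × 2425 = 1.344 mm.
This exceeds the 0.6 mm gap, so the wall pushes back. The portion of expansion that must be recovered elastically is δ_free − gap = 1.344 − 0.6 = 0.7444 mm.
That suppressed elongation corresponds to σ = E·Δ/L = 197×10³ × 0.7444/2425 = 60.47 MPa.

σ ≈ 60.5 MPa (compressive)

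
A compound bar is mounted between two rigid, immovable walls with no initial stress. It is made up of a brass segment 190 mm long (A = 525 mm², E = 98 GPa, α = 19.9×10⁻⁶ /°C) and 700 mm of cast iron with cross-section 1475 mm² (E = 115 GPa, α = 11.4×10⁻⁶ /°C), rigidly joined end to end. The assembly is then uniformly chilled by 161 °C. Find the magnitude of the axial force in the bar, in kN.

If the supports were absent, the total length change would be Σ αᵢΔT Lᵢ = 19.9×10⁻⁶×161×190 + 11.4×10⁻⁶×161×700 = 1.894 mm.
The walls prevent any net length change, so an axial force P (same in every segment) develops. Compatibility: P · Σ Lᵢ/(AᵢEᵢ) = δ_free.
The series flexibility is Σ Lᵢ/(AᵢEᵢ) = 190/(525×98×10³) + 700/(1475×115×10³) = 7.82×10⁻⁶ mm/N.
So P = 1.894 / 7.82×10⁻⁶ = 242.1 kN, tensile.

P ≈ 242 kN (tensile)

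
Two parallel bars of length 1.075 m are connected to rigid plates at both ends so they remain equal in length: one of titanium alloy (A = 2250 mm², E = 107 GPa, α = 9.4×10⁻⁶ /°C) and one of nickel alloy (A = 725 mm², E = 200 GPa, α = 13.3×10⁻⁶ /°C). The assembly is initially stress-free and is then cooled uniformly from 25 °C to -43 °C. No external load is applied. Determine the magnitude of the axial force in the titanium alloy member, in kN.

P ≈ 24 kN (compressive in the titanium alloy)

Both members must finish at the same length. With the larger α, the nickel alloy tends to over-contract; the plates restrain it, putting the nickel alloy in tension and the titanium alloy in compression. With no external load the two internal forces are equal and opposite, magnitude P.
Setting the final lengths equal and cancelling L: (α₁ − α₂)ΔT = P/(A₁E₁) + P/(A₂E₂).
|α₁ − α₂|·ΔT = 3.9×10⁻⁶ × 68 = 0.0002652.
1/(A₁E₁) + 1/(A₂E₂) = 1/(2250×107×10³) + 1/(725×200×10³) = 1.105×10⁻⁸ N⁻¹.
P = 0.0002652 / 1.105×10⁻⁸ = 24000 N = 24 kN.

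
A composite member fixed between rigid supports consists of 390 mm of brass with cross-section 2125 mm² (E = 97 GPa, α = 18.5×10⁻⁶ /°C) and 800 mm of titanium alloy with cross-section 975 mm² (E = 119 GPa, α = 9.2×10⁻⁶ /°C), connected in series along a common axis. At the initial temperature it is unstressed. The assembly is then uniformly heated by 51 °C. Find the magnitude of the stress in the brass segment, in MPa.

σ ≈ 39.8 MPa (compressive)

If the supports were absent, the total length change would be Σ αᵢΔT Lᵢ = 18.5×10⁻⁶×51×390 + 9.2×10⁻⁶×51×800 = 0.7433 mm.
The rigid supports impose zero overall length change; the single axial force P common to all segments must satisfy P Σ Lᵢ/(AᵢEᵢ) = δ_free.
Σ Lᵢ/(AᵢEᵢ) = 390/(2125×97×10³) + 800/(975×119×10³) = 8.787×10⁻⁶ mm/N.
P = 0.7433 / 8.787×10⁻⁶ = 84590 N = 84.59 kN, compressive.
σ_{brass} = P / A = 84590 / 2125 = 39.81 MPa.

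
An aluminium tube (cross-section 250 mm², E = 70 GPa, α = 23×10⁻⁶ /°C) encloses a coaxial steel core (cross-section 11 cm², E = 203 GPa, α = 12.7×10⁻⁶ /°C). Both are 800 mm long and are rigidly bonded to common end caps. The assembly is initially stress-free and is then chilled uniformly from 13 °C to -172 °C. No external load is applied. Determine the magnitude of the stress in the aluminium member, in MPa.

σ ≈ 124 MPa (tensile)

Both members must finish at the same length. With the larger α, the aluminium tends to over-contract; the plates restrain it, putting the aluminium in tension and the steel in compression. With no external load the two internal forces are equal and opposite, magnitude P.
Compatibility of the two members (thermal + elastic change equal): (α₁ − α₂)ΔT = P·[1/(A₁E₁) + 1/(A₂E₂)].
|α₁ − α₂|·ΔT = 10.3×10⁻⁶ × 185 = 0.001905.
1/(A₁E₁) + 1/(A₂E₂) = 1/(250×70×10³) + 1/(1100×203×10³) = 6.162×10⁻⁸ N⁻¹.
P = 0.001905 / 6.162×10⁻⁸ = 30920 N = 30.92 kN.
σ_{aluminium} = P/A₁ = 30920/250 = 123.7 MPa, tensile.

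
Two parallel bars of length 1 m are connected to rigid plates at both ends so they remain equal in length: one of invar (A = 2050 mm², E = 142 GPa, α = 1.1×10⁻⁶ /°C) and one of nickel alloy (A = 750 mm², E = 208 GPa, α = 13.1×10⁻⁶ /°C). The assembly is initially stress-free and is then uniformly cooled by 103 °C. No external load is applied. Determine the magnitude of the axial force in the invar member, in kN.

P ≈ 126 kN (compressive in the invar)

Both members must finish at the same length. With the larger α, the nickel alloy tends to over-contract; the plates restrain it, putting the nickel alloy in tension and the invar in compression. With no external load the two internal forces are equal and opposite, magnitude P.
Equating the net (thermal + elastic) strains gives |α₁ − α₂|·ΔT = P·[1/(A₁E₁) + 1/(A₂E₂)].
|α₁ − α₂|·ΔT = 12×10⁻⁶ × 103 = 0.001236.
1/(A₁E₁) + 1/(A₂E₂) = 1/(2050×142×10³) + 1/(750×208×10³) = 9.846×10⁻⁹ N⁻¹.
P = 0.001236 / 9.846×10⁻⁹ = 125500 N = 125.5 kN.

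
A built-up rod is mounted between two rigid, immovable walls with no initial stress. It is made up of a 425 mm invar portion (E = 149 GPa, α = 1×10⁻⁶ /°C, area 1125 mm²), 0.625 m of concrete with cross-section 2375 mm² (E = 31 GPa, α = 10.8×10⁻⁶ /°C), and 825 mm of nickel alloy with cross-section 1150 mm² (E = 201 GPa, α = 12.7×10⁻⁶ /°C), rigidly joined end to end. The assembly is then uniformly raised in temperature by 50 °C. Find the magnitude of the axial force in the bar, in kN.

If the supports were absent, the total length change would be Σ αᵢΔT Lᵢ = 1×10⁻⁶×50×425 + 10.8×10⁻⁶×50×625 + 12.7×10⁻⁶×50×825 = 0.8826 mm.
The rigid supports impose zero overall length change; the single axial force P common to all segments must satisfy P Σ Lᵢ/(AᵢEᵢ) = δ_free.
Σ Lᵢ/(AᵢEᵢ) = 425/(1125×149×10³) + 625/(2375×31×10³) + 825/(1150×201×10³) = 1.459×10⁻⁵ mm/N.
P = 0.8826 / 1.459×10⁻⁵ = 60480 N = 60.48 kN, compressive.

P ≈ 60.5 kN (compressive)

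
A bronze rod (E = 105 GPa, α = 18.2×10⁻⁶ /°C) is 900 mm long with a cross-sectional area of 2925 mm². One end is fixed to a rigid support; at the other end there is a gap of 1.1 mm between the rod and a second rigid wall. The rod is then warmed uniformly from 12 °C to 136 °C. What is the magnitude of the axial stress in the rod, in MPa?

Free thermal elongation = αΔT L = 18.2×10⁻⁶ × 124 × 900 = 2.031 mm.
The gap closes (δ_free > 1.1 mm) and the wall then resists a further 2.031 − 1.1 = 0.9311 mm of expansion.
Compatibility: PL/(AE) = 0.9311 mm, so σ = P/A = E × (0.9311/900) = 108.6 MPa.

σ ≈ 109 MPa (compressive)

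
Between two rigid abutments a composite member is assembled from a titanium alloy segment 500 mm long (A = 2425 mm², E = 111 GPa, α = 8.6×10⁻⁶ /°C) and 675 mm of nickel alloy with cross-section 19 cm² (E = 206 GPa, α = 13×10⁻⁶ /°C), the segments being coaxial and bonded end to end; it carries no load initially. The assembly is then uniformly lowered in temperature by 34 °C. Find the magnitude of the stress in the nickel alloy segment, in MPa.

With the walls removed the bar would change length by δ_free = Σ αᵢΔT Lᵢ = 8.6×10⁻⁶×34×500 + 13×10⁻⁶×34×675 = 0.4445 mm.
Since the ends are fixed, an axial force P builds up, equal in every segment, with P · Σ Lᵢ/(AᵢEᵢ) = δ_free.
Σ Lᵢ/(AᵢEᵢ) = 500/(2425×111×10³) + 675/(1900×206×10³) = 3.582×10⁻⁶ mm/N.
So P = 0.4445 / 3.582×10⁻⁶ = 124.1 kN, tensile.
σ_{nickel alloy} = P / A = 124100 / 1900 = 65.32 MPa.

σ ≈ 65.3 MPa (tensile)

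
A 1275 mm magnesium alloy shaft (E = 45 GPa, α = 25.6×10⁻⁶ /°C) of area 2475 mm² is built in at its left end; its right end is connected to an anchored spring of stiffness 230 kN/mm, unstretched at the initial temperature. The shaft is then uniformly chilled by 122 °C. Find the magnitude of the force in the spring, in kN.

The unrestrained thermal change is αΔT L = 25.6×10⁻⁶ × 122 × 1275 = 3.982 mm.
Let P be the tensile force in the spring. The shaft extends elastically by PL/(AE) and the spring stretches by P/k; together these equal δ_free.
P [ L/(AE) + 1/k ] = δ_free → P [ 1275/(2475×45×10³) + 1/(230×10³) ] = 3.982.
P = 3.982 / 1.58×10⁻⁵ = 252100 N.

P ≈ 252 kN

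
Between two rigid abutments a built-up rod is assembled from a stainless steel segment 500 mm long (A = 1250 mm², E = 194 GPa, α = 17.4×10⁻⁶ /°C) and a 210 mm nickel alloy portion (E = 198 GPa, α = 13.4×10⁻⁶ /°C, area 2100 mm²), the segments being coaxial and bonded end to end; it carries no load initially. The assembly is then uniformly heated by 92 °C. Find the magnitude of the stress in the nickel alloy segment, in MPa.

σ ≈ 197 MPa (compressive)

Free thermal expansion of the whole bar: Σ αᵢΔT Lᵢ = 17.4×10⁻⁶×92×500 + 13.4×10⁻⁶×92×210 = 1.059 mm.
The rigid supports impose zero overall length change; the single axial force P common to all segments must satisfy P Σ Lᵢ/(AᵢEᵢ) = δ_free.
The series flexibility is Σ Lᵢ/(AᵢEᵢ) = 500/(1250×194×10³) + 210/(2100×198×10³) = 2.567×10⁻⁶ mm/N.
P = 1.059 / 2.567×10⁻⁶ = 412700 N = 412.7 kN, compressive.
σ_{nickel alloy} = P / A = 412700 / 2100 = 196.5 MPa.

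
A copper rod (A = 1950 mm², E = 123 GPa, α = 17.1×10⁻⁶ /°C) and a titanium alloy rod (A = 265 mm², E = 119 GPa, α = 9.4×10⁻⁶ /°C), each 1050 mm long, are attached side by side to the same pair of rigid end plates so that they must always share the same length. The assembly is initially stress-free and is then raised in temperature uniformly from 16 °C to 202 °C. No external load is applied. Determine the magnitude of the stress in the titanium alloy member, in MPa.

Both members must finish at the same length. With the larger α, the copper tends to over-expand; the plates restrain it, putting the copper in compression and the titanium alloy in tension. With no external load the two internal forces are equal and opposite, magnitude P.
Setting the final lengths equal and cancelling L: (α₁ − α₂)ΔT = P/(A₁E₁) + P/(A₂E₂).
|α₁ − α₂|·ΔT = 7.7×10⁻⁶ × 186 = 0.001432.
1/(A₁E₁) + 1/(A₂E₂) = 1/(1950×123×10³) + 1/(265×119×10³) = 3.588×10⁻⁸ N⁻¹.
So P = 0.001432 / 3.588×10⁻⁸ = 39.92 kN.
σ_{titanium alloy} = P/A₂ = 39920/265 = 150.6 MPa, tensile.

σ ≈ 151 MPa (tensile)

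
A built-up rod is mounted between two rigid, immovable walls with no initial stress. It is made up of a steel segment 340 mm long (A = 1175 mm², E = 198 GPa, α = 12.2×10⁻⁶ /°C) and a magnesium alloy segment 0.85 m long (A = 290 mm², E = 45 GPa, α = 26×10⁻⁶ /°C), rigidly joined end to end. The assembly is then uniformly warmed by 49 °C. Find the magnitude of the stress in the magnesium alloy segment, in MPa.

σ ≈ 66.6 MPa (compressive)

Free thermal expansion of the whole bar: Σ αᵢΔT Lᵢ = 12.2×10⁻⁶×49×340 + 26×10⁻⁶×49×850 = 1.286 mm.
The rigid supports impose zero overall length change; the single axial force P common to all segments must satisfy P Σ Lᵢ/(AᵢEᵢ) = δ_free.
Σ Lᵢ/(AᵢEᵢ) = 340/(1175×198×10³) + 850/(290×45×10³) = 6.66×10⁻⁵ mm/N.
P = 1.286 / 6.66×10⁻⁵ = 19310 N = 19.31 kN, compressive.
σ_{magnesium alloy} = P / A = 19310 / 290 = 66.6 MPa.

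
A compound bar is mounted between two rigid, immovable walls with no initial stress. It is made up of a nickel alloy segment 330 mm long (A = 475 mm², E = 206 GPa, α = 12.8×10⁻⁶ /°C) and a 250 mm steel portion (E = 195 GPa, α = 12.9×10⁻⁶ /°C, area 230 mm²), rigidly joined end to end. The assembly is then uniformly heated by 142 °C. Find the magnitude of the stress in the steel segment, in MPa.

With the walls removed the bar would change length by δ_free = Σ αᵢΔT Lᵢ = 12.8×10⁻⁶×142×330 + 12.9×10⁻⁶×142×250 = 1.058 mm.
Since the ends are fixed, an axial force P builds up, equal in every segment, with P · Σ Lᵢ/(AᵢEᵢ) = δ_free.
Σ Lᵢ/(AᵢEᵢ) = 330/(475×206×10³) + 250/(230×195×10³) = 8.947×10⁻⁶ mm/N.
So P = 1.058 / 8.947×10⁻⁶ = 118.2 kN, compressive.
σ_{steel} = P / A = 118200 / 230 = 514 MPa.

σ ≈ 514 MPa (compressive)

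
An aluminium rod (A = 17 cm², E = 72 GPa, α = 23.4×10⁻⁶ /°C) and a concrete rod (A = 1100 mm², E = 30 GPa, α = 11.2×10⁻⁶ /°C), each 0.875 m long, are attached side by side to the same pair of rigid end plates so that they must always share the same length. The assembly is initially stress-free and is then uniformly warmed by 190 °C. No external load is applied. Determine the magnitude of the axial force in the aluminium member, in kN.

P ≈ 60.3 kN (compressive in the aluminium)

Equilibrium of a rigid end plate with no external load gives equal and opposite internal forces ±P in the two members. Since α_{aluminium} > α_{concrete}, heating drives the aluminium into compression and the concrete into tension.
Compatibility of the two members (thermal + elastic change equal): (α₁ − α₂)ΔT = P·[1/(A₁E₁) + 1/(A₂E₂)].
|α₁ − α₂|·ΔT = 12.2×10⁻⁶ × 190 = 0.002318.
1/(A₁E₁) + 1/(A₂E₂) = 1/(1700×72×10³) + 1/(1100×30×10³) = 3.847×10⁻⁸ N⁻¹.
P = 0.002318 / 3.847×10⁻⁸ = 60250 N = 60.25 kN.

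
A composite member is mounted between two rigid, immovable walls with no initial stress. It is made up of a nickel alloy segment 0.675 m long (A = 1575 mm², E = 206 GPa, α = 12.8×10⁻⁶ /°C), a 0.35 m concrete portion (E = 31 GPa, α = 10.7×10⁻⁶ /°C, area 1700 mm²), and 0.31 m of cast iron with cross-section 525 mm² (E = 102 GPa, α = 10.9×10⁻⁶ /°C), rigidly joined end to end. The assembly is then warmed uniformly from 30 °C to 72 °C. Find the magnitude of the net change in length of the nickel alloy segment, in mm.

If the supports were absent, the total length change would be Σ αᵢΔT Lᵢ = 12.8×10⁻⁶×42×675 + 10.7×10⁻⁶×42×350 + 10.9×10⁻⁶×42×310 = 0.6621 mm.
Since the ends are fixed, an axial force P builds up, equal in every segment, with P · Σ Lᵢ/(AᵢEᵢ) = δ_free.
The series flexibility is Σ Lᵢ/(AᵢEᵢ) = 675/(1575×206×10³) + 350/(1700×31×10³) + 310/(525×102×10³) = 1.451×10⁻⁵ mm/N.
Hence P = δ_free / Σ(L/AE) = 0.6621/1.451×10⁻⁵ = 45.63 kN (compressive).
For the nickel alloy segment, free thermal change = 12.8×10⁻⁶×42×675 = 0.3629 mm and elastic change from P = 45630×675/(1575×206×10³) = 0.09492 mm; these oppose, so the net change is 0.268 mm (segment lengthens).

|ΔL| ≈ 0.268 mm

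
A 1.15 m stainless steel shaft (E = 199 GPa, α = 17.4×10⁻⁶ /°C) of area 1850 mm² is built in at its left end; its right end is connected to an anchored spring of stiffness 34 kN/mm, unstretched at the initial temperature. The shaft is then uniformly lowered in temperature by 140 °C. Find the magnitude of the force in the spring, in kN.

If the spring were absent the shaft would shorten by αΔT L = 17.4×10⁻⁶ × 140 × 1150 = 2.801 mm.
Let P be the tensile force in the spring. The shaft extends elastically by PL/(AE) and the spring stretches by P/k; together these equal δ_free.
So P = δ_free / [L/(AE) + 1/k] = 2.801 / [ 1150/(1850×199×10³) + 1/(34×10³) ].
P = 2.801 / 3.254×10⁻⁵ = 86100 N.

P ≈ 86.1 kN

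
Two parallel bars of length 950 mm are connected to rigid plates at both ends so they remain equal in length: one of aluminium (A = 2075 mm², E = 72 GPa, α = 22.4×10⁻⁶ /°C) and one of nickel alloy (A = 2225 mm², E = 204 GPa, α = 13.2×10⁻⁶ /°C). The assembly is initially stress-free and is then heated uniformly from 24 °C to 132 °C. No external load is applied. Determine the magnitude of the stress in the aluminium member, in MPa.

σ ≈ 53.8 MPa (compressive)

Both members must finish at the same length. With the larger α, the aluminium tends to over-expand; the plates restrain it, putting the aluminium in compression and the nickel alloy in tension. With no external load the two internal forces are equal and opposite, magnitude P.
Equating the net (thermal + elastic) strains gives |α₁ − α₂|·ΔT = P·[1/(A₁E₁) + 1/(A₂E₂)].
|α₁ − α₂|·ΔT = 9.2×10⁻⁶ × 108 = 0.0009936.
1/(A₁E₁) + 1/(A₂E₂) = 1/(2075×72×10³) + 1/(2225×204×10³) = 8.897×10⁻⁹ N⁻¹.
P = 0.0009936 / 8.897×10⁻⁹ = 111700 N = 111.7 kN.
σ_{aluminium} = P/A₁ = 111700/2075 = 53.82 MPa, compressive.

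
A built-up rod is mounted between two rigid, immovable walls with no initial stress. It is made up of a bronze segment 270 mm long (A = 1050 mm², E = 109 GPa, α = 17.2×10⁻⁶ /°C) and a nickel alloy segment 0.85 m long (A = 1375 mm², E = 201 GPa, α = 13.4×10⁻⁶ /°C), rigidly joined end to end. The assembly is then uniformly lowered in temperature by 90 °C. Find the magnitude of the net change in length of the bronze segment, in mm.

Free thermal contraction of the whole bar: Σ αᵢΔT Lᵢ = 17.2×10⁻⁶×90×270 + 13.4×10⁻⁶×90×850 = 1.443 mm.
The walls prevent any net length change, so an axial force P (same in every segment) develops. Compatibility: P · Σ Lᵢ/(AᵢEᵢ) = δ_free.
The series flexibility is Σ Lᵢ/(AᵢEᵢ) = 270/(1050×109×10³) + 850/(1375×201×10³) = 5.435×10⁻⁶ mm/N.
Hence P = δ_free / Σ(L/AE) = 1.443/5.435×10⁻⁶ = 265.5 kN (tensile).
For the bronze segment, free thermal change = 17.2×10⁻⁶×90×270 = 0.418 mm and elastic change from P = 265500×270/(1050×109×10³) = 0.6264 mm; these oppose, so the net change is 0.208 mm (segment lengthens).

|ΔL| ≈ 0.208 mm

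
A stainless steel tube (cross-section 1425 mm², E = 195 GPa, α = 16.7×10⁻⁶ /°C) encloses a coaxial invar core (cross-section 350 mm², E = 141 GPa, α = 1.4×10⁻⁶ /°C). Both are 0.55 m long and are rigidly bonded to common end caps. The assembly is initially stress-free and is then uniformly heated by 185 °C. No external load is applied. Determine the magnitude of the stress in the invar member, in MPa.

Equilibrium of a rigid end plate with no external load gives equal and opposite internal forces ±P in the two members. Since α_{stainless steel} > α_{invar}, heating drives the stainless steel into compression and the invar into tension.
Equating the net (thermal + elastic) strains gives |α₁ − α₂|·ΔT = P·[1/(A₁E₁) + 1/(A₂E₂)].
|α₁ − α₂|·ΔT = 15.3×10⁻⁶ × 185 = 0.00283.
1/(A₁E₁) + 1/(A₂E₂) = 1/(1425×195×10³) + 1/(350×141×10³) = 2.386×10⁻⁸ N⁻¹.
P = 0.00283 / 2.386×10⁻⁸ = 118600 N = 118.6 kN.
σ_{invar} = P/A₂ = 118600/350 = 338.9 MPa, tensile.

σ ≈ 339 MPa (tensile)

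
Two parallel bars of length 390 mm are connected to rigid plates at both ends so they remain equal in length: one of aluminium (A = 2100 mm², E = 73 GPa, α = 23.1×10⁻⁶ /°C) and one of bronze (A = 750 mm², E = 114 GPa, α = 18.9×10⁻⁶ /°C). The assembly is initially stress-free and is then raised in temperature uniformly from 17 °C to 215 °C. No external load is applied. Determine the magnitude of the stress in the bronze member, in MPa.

σ ≈ 60.9 MPa (tensile)

Equilibrium of a rigid end plate with no external load gives equal and opposite internal forces ±P in the two members. Since α_{aluminium} > α_{bronze}, heating drives the aluminium into compression and the bronze into tension.
Setting the final lengths equal and cancelling L: (α₁ − α₂)ΔT = P/(A₁E₁) + P/(A₂E₂).
|α₁ − α₂|·ΔT = 4.2×10⁻⁶ × 198 = 0.0008316.
1/(A₁E₁) + 1/(A₂E₂) = 1/(2100×73×10³) + 1/(750×114×10³) = 1.822×10⁻⁸ N⁻¹.
So P = 0.0008316 / 1.822×10⁻⁸ = 45.64 kN.
σ_{bronze} = P/A₂ = 45640/750 = 60.86 MPa, tensile.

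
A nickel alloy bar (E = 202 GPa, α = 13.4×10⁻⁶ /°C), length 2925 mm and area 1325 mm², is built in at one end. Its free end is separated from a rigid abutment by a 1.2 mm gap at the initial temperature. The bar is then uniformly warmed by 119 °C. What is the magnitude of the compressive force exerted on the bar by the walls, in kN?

P ≈ 317 kN

Unrestrained expansion: δ_free = αΔT L = 13.4×10⁻⁶ × 119 × 2925 = 4.664 mm.
After closing the 1.2 mm clearance, 4.664 − 1.2 = 3.464 mm of expansion remains to be suppressed by the wall.
That suppressed elongation corresponds to σ = E·Δ/L = 202×10³ × 3.464/2925 = 239.2 MPa.
Force on the wall = σA = 239.2 × 1325 mm² = 317 kN.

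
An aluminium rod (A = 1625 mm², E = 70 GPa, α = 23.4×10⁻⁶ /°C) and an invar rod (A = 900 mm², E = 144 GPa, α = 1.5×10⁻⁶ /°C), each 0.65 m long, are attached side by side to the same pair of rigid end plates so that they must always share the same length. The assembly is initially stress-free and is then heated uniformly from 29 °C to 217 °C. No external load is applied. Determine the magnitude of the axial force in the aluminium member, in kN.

The aluminium has the larger α, so on heating it would change length more than the invar if both were free. The rigid plates force a common final length, so the aluminium is put into compression and the invar into tension, with equal and opposite forces P (no external load).
Compatibility of the two members (thermal + elastic change equal): (α₁ − α₂)ΔT = P·[1/(A₁E₁) + 1/(A₂E₂)].
|α₁ − α₂|·ΔT = 21.9×10⁻⁶ × 188 = 0.004117.
1/(A₁E₁) + 1/(A₂E₂) = 1/(1625×70×10³) + 1/(900×144×10³) = 1.651×10⁻⁸ N⁻¹.
P = 0.004117 / 1.651×10⁻⁸ = 249400 N = 249.4 kN.

P ≈ 249 kN (compressive in the aluminium)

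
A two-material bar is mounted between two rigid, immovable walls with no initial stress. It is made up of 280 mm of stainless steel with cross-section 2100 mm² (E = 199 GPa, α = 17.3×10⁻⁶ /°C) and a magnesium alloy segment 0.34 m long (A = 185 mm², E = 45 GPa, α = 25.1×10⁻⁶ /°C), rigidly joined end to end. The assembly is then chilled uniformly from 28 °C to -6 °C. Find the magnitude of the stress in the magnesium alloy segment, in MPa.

σ ≈ 59.2 MPa (tensile)

With the walls removed the bar would change length by δ_free = Σ αᵢΔT Lᵢ = 17.3×10⁻⁶×34×280 + 25.1×10⁻⁶×34×340 = 0.4549 mm.
The walls prevent any net length change, so an axial force P (same in every segment) develops. Compatibility: P · Σ Lᵢ/(AᵢEᵢ) = δ_free.
The series flexibility is Σ Lᵢ/(AᵢEᵢ) = 280/(2100×199×10³) + 340/(185×45×10³) = 4.151×10⁻⁵ mm/N.
P = 0.4549 / 4.151×10⁻⁵ = 10960 N = 10.96 kN, tensile.
σ_{magnesium alloy} = P / A = 10960 / 185 = 59.23 MPa.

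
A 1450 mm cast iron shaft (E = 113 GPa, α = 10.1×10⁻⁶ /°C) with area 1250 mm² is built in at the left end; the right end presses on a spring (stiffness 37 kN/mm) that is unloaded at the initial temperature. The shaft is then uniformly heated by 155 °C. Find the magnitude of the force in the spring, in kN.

The unrestrained thermal change is αΔT L = 10.1×10⁻⁶ × 155 × 1450 = 2.27 mm.
Let P be the compressive force at the spring. The shaft shortens elastically by PL/(AE) and the spring compresses by P/k; together these equal δ_free.
P [ L/(AE) + 1/k ] = δ_free → P [ 1450/(1250×113×10³) + 1/(37×10³) ] = 2.27.
P = 2.27 / 3.729×10⁻⁵ = 60870 N.

P ≈ 60.9 kN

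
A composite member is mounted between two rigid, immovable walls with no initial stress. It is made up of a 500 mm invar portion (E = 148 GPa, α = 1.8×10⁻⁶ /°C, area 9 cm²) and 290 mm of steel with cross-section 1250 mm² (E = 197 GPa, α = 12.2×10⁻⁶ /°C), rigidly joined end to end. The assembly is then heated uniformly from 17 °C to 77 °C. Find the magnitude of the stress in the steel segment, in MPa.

If the supports were absent, the total length change would be Σ αᵢΔT Lᵢ = 1.8×10⁻⁶×60×500 + 12.2×10⁻⁶×60×290 = 0.2663 mm.
The rigid supports impose zero overall length change; the single axial force P common to all segments must satisfy P Σ Lᵢ/(AᵢEᵢ) = δ_free.
Σ Lᵢ/(AᵢEᵢ) = 500/(900×148×10³) + 290/(1250×197×10³) = 4.931×10⁻⁶ mm/N.
So P = 0.2663 / 4.931×10⁻⁶ = 54 kN, compressive.
σ_{steel} = P / A = 54000 / 1250 = 43.2 MPa.

σ ≈ 43.2 MPa (compressive)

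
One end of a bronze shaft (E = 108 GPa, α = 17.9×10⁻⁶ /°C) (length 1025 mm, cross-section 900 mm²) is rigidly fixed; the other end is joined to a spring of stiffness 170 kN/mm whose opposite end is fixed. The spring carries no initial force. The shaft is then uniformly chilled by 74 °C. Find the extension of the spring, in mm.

δ ≈ 0.486 mm

The unrestrained thermal change is αΔT L = 17.9×10⁻⁶ × 74 × 1025 = 1.358 mm.
With a force P in the spring, the elastic change of the shaft is PL/(AE) and that of the spring is P/k; compatibility requires their sum to equal δ_free.
So P = δ_free / [L/(AE) + 1/k] = 1.358 / [ 1025/(900×108×10³) + 1/(170×10³) ].
P = 1.358 / 1.643×10⁻⁵ = 82650 N.
Spring extension = P/k = 82650/(170×10³) = 0.4862 mm.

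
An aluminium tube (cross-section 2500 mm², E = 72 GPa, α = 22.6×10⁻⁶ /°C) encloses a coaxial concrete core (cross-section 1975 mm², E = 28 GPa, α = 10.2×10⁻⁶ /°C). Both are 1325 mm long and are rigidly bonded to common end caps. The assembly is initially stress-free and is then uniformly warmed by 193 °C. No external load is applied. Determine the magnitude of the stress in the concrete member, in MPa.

σ ≈ 51.3 MPa (tensile)

The aluminium has the larger α, so on heating it would change length more than the concrete if both were free. The rigid plates force a common final length, so the aluminium is put into compression and the concrete into tension, with equal and opposite forces P (no external load).
Equating the net (thermal + elastic) strains gives |α₁ − α₂|·ΔT = P·[1/(A₁E₁) + 1/(A₂E₂)].
|α₁ − α₂|·ΔT = 12.4×10⁻⁶ × 193 = 0.002393.
1/(A₁E₁) + 1/(A₂E₂) = 1/(2500×72×10³) + 1/(1975×28×10³) = 2.364×10⁻⁸ N⁻¹.
P = 0.002393 / 2.364×10⁻⁸ = 101200 N = 101.2 kN.
σ_{concrete} = P/A₂ = 101200/1975 = 51.26 MPa, tensile.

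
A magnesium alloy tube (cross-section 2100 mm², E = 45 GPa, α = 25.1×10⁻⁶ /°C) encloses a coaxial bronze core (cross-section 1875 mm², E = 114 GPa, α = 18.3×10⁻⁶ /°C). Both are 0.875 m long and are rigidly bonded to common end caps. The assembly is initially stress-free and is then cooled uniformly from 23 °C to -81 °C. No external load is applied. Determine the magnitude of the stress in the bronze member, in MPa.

σ ≈ 24.7 MPa (compressive)

Both members must finish at the same length. With the larger α, the magnesium alloy tends to over-contract; the plates restrain it, putting the magnesium alloy in tension and the bronze in compression. With no external load the two internal forces are equal and opposite, magnitude P.
Setting the final lengths equal and cancelling L: (α₁ − α₂)ΔT = P/(A₁E₁) + P/(A₂E₂).
|α₁ − α₂|·ΔT = 6.8×10⁻⁶ × 104 = 0.0007072.
1/(A₁E₁) + 1/(A₂E₂) = 1/(2100×45×10³) + 1/(1875×114×10³) = 1.526×10⁻⁸ N⁻¹.
P = 0.0007072 / 1.526×10⁻⁸ = 46340 N = 46.34 kN.
σ_{bronze} = P/A₂ = 46340/1875 = 24.72 MPa, compressive.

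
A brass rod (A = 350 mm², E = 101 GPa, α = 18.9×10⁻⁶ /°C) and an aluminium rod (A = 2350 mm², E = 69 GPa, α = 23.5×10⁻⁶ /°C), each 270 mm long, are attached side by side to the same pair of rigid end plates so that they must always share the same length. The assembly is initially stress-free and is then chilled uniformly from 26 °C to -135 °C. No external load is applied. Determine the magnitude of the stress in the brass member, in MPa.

The aluminium has the larger α, so on cooling it would change length more than the brass if both were free. The rigid plates force a common final length, so the aluminium is put into tension and the brass into compression, with equal and opposite forces P (no external load).
Compatibility of the two members (thermal + elastic change equal): (α₁ − α₂)ΔT = P·[1/(A₁E₁) + 1/(A₂E₂)].
|α₁ − α₂|·ΔT = 4.6×10⁻⁶ × 161 = 0.0007406.
1/(A₁E₁) + 1/(A₂E₂) = 1/(350×101×10³) + 1/(2350×69×10³) = 3.446×10⁻⁸ N⁻¹.
P = 0.0007406 / 3.446×10⁻⁸ = 21490 N = 21.49 kN.
σ_{brass} = P/A₁ = 21490/350 = 61.41 MPa, compressive.

σ ≈ 61.4 MPa (compressive)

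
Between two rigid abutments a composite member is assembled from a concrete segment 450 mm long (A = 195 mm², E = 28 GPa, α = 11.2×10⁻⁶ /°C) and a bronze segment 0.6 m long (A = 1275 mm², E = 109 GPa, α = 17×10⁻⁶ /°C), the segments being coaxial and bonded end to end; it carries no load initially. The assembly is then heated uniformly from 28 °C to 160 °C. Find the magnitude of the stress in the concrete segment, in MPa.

σ ≈ 119 MPa (compressive)

If the supports were absent, the total length change would be Σ αᵢΔT Lᵢ = 11.2×10⁻⁶×132×450 + 17×10⁻⁶×132×600 = 2.012 mm.
Since the ends are fixed, an axial force P builds up, equal in every segment, with P · Σ Lᵢ/(AᵢEᵢ) = δ_free.
Σ Lᵢ/(AᵢEᵢ) = 450/(195×28×10³) + 600/(1275×109×10³) = 8.673×10⁻⁵ mm/N.
So P = 2.012 / 8.673×10⁻⁵ = 23.19 kN, compressive.
σ_{concrete} = P / A = 23190 / 195 = 118.9 MPa.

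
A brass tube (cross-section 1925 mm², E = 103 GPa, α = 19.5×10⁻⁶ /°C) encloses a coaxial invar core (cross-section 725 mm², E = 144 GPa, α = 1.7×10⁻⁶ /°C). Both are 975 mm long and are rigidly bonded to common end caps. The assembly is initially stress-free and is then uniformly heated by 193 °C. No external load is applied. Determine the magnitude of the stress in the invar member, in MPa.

σ ≈ 324 MPa (tensile)

Equilibrium of a rigid end plate with no external load gives equal and opposite internal forces ±P in the two members. Since α_{brass} > α_{invar}, heating drives the brass into compression and the invar into tension.
Compatibility of the two members (thermal + elastic change equal): (α₁ − α₂)ΔT = P·[1/(A₁E₁) + 1/(A₂E₂)].
|α₁ − α₂|·ΔT = 17.8×10⁻⁶ × 193 = 0.003435.
1/(A₁E₁) + 1/(A₂E₂) = 1/(1925×103×10³) + 1/(725×144×10³) = 1.462×10⁻⁸ N⁻¹.
So P = 0.003435 / 1.462×10⁻⁸ = 234.9 kN.
σ_{invar} = P/A₂ = 234900/725 = 324.1 MPa, tensile.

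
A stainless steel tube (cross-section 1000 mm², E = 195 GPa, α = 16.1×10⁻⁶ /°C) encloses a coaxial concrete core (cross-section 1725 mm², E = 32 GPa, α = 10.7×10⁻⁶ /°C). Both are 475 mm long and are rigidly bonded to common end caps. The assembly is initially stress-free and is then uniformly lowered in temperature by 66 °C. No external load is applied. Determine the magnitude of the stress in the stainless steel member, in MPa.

σ ≈ 15.3 MPa (tensile)

The stainless steel has the larger α, so on cooling it would change length more than the concrete if both were free. The rigid plates force a common final length, so the stainless steel is put into tension and the concrete into compression, with equal and opposite forces P (no external load).
Equating the net (thermal + elastic) strains gives |α₁ − α₂|·ΔT = P·[1/(A₁E₁) + 1/(A₂E₂)].
|α₁ − α₂|·ΔT = 5.4×10⁻⁶ × 66 = 0.0003564.
1/(A₁E₁) + 1/(A₂E₂) = 1/(1000×195×10³) + 1/(1725×32×10³) = 2.324×10⁻⁸ N⁻¹.
P = 0.0003564 / 2.324×10⁻⁸ = 15330 N = 15.33 kN.
σ_{stainless steel} = P/A₁ = 15330/1000 = 15.33 MPa, tensile.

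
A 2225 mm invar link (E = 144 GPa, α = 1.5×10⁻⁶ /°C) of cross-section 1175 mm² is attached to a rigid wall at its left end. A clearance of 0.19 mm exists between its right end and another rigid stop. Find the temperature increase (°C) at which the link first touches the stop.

Contact occurs when the free expansion equals the gap: αΔT L = 0.19 mm.
So ΔT = g/(αL) = 0.19/(1.5×10⁻⁶ × 2225) = 56.93 °C.

ΔT ≈ 56.9 °C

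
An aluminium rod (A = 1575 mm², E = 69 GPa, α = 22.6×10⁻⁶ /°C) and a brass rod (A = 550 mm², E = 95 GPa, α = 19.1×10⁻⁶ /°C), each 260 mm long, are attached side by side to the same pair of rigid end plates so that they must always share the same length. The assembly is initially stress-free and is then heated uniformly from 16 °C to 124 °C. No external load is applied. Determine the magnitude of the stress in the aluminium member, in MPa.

The aluminium has the larger α, so on heating it would change length more than the brass if both were free. The rigid plates force a common final length, so the aluminium is put into compression and the brass into tension, with equal and opposite forces P (no external load).
Setting the final lengths equal and cancelling L: (α₁ − α₂)ΔT = P/(A₁E₁) + P/(A₂E₂).
|α₁ − α₂|·ΔT = 3.5×10⁻⁶ × 108 = 0.000378.
1/(A₁E₁) + 1/(A₂E₂) = 1/(1575×69×10³) + 1/(550×95×10³) = 2.834×10⁻⁸ N⁻¹.
So P = 0.000378 / 2.834×10⁻⁸ = 13.34 kN.
σ_{aluminium} = P/A₁ = 13340/1575 = 8.468 MPa, compressive.

σ ≈ 8.47 MPa (compressive)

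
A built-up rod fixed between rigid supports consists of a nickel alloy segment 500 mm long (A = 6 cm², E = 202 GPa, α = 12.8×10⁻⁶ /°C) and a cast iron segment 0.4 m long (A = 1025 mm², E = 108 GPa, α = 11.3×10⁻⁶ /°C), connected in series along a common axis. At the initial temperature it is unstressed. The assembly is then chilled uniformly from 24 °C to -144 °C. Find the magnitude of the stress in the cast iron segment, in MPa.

σ ≈ 231 MPa (tensile)

With the walls removed the bar would change length by δ_free = Σ αᵢΔT Lᵢ = 12.8×10⁻⁶×168×500 + 11.3×10⁻⁶×168×400 = 1.835 mm.
The walls prevent any net length change, so an axial force P (same in every segment) develops. Compatibility: P · Σ Lᵢ/(AᵢEᵢ) = δ_free.
The series flexibility is Σ Lᵢ/(AᵢEᵢ) = 500/(600×202×10³) + 400/(1025×108×10³) = 7.739×10⁻⁶ mm/N.
Hence P = δ_free / Σ(L/AE) = 1.835/7.739×10⁻⁶ = 237.1 kN (tensile).
σ_{cast iron} = P / A = 237100 / 1025 = 231.3 MPa.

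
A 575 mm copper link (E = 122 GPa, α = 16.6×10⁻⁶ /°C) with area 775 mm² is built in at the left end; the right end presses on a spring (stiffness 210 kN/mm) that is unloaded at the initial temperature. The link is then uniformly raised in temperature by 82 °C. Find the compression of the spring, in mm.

δ ≈ 0.344 mm

Free thermal expansion: δ_free = αΔT L = 16.6×10⁻⁶ × 82 × 575 = 0.7827 mm.
Let P be the compressive force at the spring. The link shortens elastically by PL/(AE) and the spring compresses by P/k; together these equal δ_free.
So P = δ_free / [L/(AE) + 1/k] = 0.7827 / [ 575/(775×122×10³) + 1/(210×10³) ].
P = 0.7827 / 1.084×10⁻⁵ = 72180 N.
Spring compression = P/k = 72180/(210×10³) = 0.3437 mm.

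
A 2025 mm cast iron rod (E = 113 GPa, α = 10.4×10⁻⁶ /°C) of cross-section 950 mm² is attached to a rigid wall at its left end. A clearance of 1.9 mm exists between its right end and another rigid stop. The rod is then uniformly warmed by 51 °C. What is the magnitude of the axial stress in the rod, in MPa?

σ ≈ 0 MPa

Unrestrained expansion: δ_free = αΔT L = 10.4×10⁻⁶ × 51 × 2025 = 1.074 mm.
Since δ_free = 1.07 mm is less than the 1.9 mm gap, the rod never touches the wall. No axial force develops.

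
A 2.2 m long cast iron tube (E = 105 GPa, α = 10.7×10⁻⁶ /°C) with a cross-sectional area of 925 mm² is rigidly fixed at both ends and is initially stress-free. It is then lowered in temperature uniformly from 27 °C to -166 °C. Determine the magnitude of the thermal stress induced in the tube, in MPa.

Because both ends are immovable the net strain is zero, and the suppressed thermal strain is αΔT = 10.7×10⁻⁶ × 193 = 2065.1×10⁻⁶.
Hence σ = E·αΔT = 105×10³ × 2065.1×10⁻⁶ = 216.8 MPa, tensile.

σ ≈ 217 MPa (tensile)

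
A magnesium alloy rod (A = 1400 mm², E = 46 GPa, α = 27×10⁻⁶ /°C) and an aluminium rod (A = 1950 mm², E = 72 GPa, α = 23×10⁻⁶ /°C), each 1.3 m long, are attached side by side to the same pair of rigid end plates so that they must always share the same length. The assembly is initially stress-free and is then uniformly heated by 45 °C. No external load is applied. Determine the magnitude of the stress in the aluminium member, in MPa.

σ ≈ 4.08 MPa (tensile)

Both members must finish at the same length. With the larger α, the magnesium alloy tends to over-expand; the plates restrain it, putting the magnesium alloy in compression and the aluminium in tension. With no external load the two internal forces are equal and opposite, magnitude P.
Equating the net (thermal + elastic) strains gives |α₁ − α₂|·ΔT = P·[1/(A₁E₁) + 1/(A₂E₂)].
|α₁ − α₂|·ΔT = 4×10⁻⁶ × 45 = 0.00018.
1/(A₁E₁) + 1/(A₂E₂) = 1/(1400×46×10³) + 1/(1950×72×10³) = 2.265×10⁻⁸ N⁻¹.
P = 0.00018 / 2.265×10⁻⁸ = 7947 N = 7.947 kN.
σ_{aluminium} = P/A₂ = 7947/1950 = 4.075 MPa, tensile.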